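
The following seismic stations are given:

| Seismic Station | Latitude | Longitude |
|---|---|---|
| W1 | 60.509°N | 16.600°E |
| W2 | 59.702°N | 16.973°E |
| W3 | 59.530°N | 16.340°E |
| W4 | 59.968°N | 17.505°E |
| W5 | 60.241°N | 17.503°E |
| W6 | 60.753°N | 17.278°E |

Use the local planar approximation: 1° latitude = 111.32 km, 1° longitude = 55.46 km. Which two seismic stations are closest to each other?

W4 and W5

Pairwise distances:
W1–W2: √((-0.807·111.32)² + (0.373·55.46)²) = √(8070.37035 + 427.93459) = 92.186 km
W1–W3: √((-0.979·111.32)² + (-0.260·55.46)²) = √(11877.13735 + 207.92486) = 109.932 km
W1–W4: √((-0.541·111.32)² + (0.905·55.46)²) = √(3626.94463 + 2519.16660) = 78.397 km
W1–W5: √((-0.268·111.32)² + (0.903·55.46)²) = √(890.05324 + 2508.04446) = 58.293 km
W1–W6: √((0.244·111.32)² + (0.678·55.46)²) = √(737.77859 + 1413.90138) = 46.386 km
W2–W3: √((-0.172·111.32)² + (-0.633·55.46)²) = √(366.60914 + 1232.44387) = 39.988 km
W2–W4: √((0.266·111.32)² + (0.532·55.46)²) = √(876.81843 + 870.52850) = 41.801 km
W2–W5: √((0.539·111.32)² + (0.530·55.46)²) = √(3600.17760 + 863.99548) = 66.814 km
W2–W6: √((1.051·111.32)² + (0.305·55.46)²) = √(13688.37289 + 286.12737) = 118.214 km
W3–W4: √((0.438·111.32)² + (1.165·55.46)²) = √(2377.35817 + 4174.56840) = 80.944 km
W3–W5: √((0.711·111.32)² + (1.163·55.46)²) = √(6264.48822 + 4160.24742) = 102.102 km
W3–W6: √((1.223·111.32)² + (0.938·55.46)²) = √(18535.28676 + 2706.23438) = 145.745 km
W4–W5: √((0.273·111.32)² + (-0.002·55.46)²) = √(923.57398 + 0.01230) = 30.391 km
W4–W6: √((0.785·111.32)² + (-0.227·55.46)²) = √(7636.34795 + 158.49350) = 88.288 km
W5–W6: √((0.512·111.32)² + (-0.225·55.46)²) = √(3248.52578 + 155.71296) = 58.346 km
Closest pair: W4–W5 at 30.391 km.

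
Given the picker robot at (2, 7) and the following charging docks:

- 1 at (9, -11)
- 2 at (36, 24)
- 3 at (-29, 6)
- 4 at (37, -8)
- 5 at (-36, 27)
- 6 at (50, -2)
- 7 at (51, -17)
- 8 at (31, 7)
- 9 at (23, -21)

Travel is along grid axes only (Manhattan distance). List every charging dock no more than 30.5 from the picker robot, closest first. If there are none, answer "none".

Distances from (2, 7):
1: |7| + |-18| = 7 + 18 = 25
2: |34| + |17| = 34 + 17 = 51
3: |-31| + |-1| = 31 + 1 = 32
4: |35| + |-15| = 35 + 15 = 50
5: |-38| + |20| = 38 + 20 = 58
6: |48| + |-9| = 48 + 9 = 57
7: |49| + |-24| = 49 + 24 = 73
8: |29| + |0| = 29 + 0 = 29
9: |21| + |-28| = 21 + 28 = 49
Threshold 30.5: 1 (25), 8 (29) are within range.

1, 8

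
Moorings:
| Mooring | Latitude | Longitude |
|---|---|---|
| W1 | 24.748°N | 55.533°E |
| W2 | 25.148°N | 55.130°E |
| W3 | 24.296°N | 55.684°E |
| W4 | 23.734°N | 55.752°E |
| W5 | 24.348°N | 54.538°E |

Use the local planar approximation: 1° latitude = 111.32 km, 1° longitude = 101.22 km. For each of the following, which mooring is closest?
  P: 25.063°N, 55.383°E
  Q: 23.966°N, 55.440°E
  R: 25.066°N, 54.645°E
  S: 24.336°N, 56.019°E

P at 25.063°N, 55.383°E:
  W1: 38.212 km
  W2: 27.301 km
  W3: 90.655 km
  W4: 152.586 km
  W5: 116.836 km
  → nearest: W2 (27.301 km)
Q at 23.966°N, 55.440°E:
  W1: 87.560 km
  W2: 135.270 km
  W3: 44.266 km
  W4: 40.796 km
  W5: 100.718 km
  → nearest: W4 (40.796 km)
R at 25.066°N, 54.645°E:
  W1: 96.603 km
  W2: 49.933 km
  W3: 135.674 km
  W4: 185.854 km
  W5: 80.658 km
  → nearest: W2 (49.933 km)
S at 24.336°N, 56.019°E:
  W1: 67.256 km
  W2: 127.546 km
  W3: 34.200 km
  W4: 72.259 km
  W5: 149.913 km
  → nearest: W3 (34.200 km)

P→W2; Q→W4; R→W2; S→W3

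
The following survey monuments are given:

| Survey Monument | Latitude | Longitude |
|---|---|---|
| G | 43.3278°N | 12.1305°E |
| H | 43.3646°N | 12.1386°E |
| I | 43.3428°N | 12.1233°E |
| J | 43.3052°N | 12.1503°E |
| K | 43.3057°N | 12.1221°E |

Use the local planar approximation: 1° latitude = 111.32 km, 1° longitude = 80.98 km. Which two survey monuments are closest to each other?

G and I

Pairwise distances:
G–H: √((0.0368·111.32)² + (0.0081·80.98)²) = √(16.781935 + 0.430255) = 4.1488 km
G–I: √((0.0150·111.32)² + (-0.0072·80.98)²) = √(2.788232 + 0.339954) = 1.7687 km
G–J: √((-0.0226·111.32)² + (0.0198·80.98)²) = √(6.329411 + 2.570904) = 2.9833 km
G–K: √((-0.0221·111.32)² + (-0.0084·80.98)²) = √(6.052446 + 0.462716) = 2.5525 km
H–I: √((-0.0218·111.32)² + (-0.0153·80.98)²) = √(5.889242 + 1.535106) = 2.7248 km
H–J: √((-0.0594·111.32)² + (0.0117·80.98)²) = √(43.723940 + 0.897692) = 6.6799 km
H–K: √((-0.0589·111.32)² + (-0.0165·80.98)²) = √(42.990944 + 1.785350) = 6.6915 km
I–J: √((-0.0376·111.32)² + (0.0270·80.98)²) = √(17.519515 + 4.780607) = 4.7223 km
I–K: √((-0.0371·111.32)² + (-0.0012·80.98)²) = √(17.056669 + 0.009443) = 4.1311 km
J–K: √((0.0005·111.32)² + (-0.0282·80.98)²) = √(0.003098 + 5.214993) = 2.2843 km
Closest pair: G–I at 1.7687 km.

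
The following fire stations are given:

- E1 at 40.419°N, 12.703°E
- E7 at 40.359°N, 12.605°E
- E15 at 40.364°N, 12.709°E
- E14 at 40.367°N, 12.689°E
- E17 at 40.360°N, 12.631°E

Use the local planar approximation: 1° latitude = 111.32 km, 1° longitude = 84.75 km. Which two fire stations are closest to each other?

E15 and E14

Pairwise distances:
E1–E7: √((-0.060·111.32)² + (-0.098·84.75)²) = √(44.61171 + 68.98133) = 10.658 km
E1–E15: √((-0.055·111.32)² + (0.006·84.75)²) = √(37.48623 + 0.25857) = 6.144 km
E1–E14: √((-0.052·111.32)² + (-0.014·84.75)²) = √(33.50835 + 1.40778) = 5.909 km
E1–E17: √((-0.059·111.32)² + (-0.072·84.75)²) = √(43.13705 + 37.23440) = 8.965 km
E7–E15: √((0.005·111.32)² + (0.104·84.75)²) = √(0.30980 + 77.68660) = 8.832 km
E7–E14: √((0.008·111.32)² + (0.084·84.75)²) = √(0.79310 + 50.68016) = 7.174 km
E7–E17: √((0.001·111.32)² + (0.026·84.75)²) = √(0.01239 + 4.85541) = 2.206 km
E15–E14: √((0.003·111.32)² + (-0.020·84.75)²) = √(0.11153 + 2.87302) = 1.728 km
E15–E17: √((-0.004·111.32)² + (-0.078·84.75)²) = √(0.19827 + 43.69871) = 6.625 km
E14–E17: √((-0.007·111.32)² + (-0.058·84.75)²) = √(0.60721 + 24.16214) = 4.977 km
Closest pair: E15–E14 at 1.728 km.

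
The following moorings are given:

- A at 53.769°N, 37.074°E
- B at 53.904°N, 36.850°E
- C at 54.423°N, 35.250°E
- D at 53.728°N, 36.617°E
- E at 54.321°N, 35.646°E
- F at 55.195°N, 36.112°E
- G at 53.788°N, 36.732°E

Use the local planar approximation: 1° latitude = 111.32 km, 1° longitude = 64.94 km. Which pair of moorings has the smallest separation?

Pairwise distances:
A–B: 20.915 km
A–C: 139.035 km
A–D: 30.026 km
A–E: 111.246 km
A–F: 170.593 km
A–G: 22.310 km
B–C: 118.887 km
B–D: 24.755 km
B–E: 90.930 km
B–F: 151.495 km
B–G: 15.016 km
C–D: 117.755 km
C–E: 28.111 km
C–F: 102.563 km
C–G: 119.412 km
D–E: 91.290 km
D–F: 166.567 km
D–G: 10.019 km
E–F: 101.891 km
E–G: 92.164 km
F–G: 161.719 km
Closest pair: D–G at 10.019 km.

D and G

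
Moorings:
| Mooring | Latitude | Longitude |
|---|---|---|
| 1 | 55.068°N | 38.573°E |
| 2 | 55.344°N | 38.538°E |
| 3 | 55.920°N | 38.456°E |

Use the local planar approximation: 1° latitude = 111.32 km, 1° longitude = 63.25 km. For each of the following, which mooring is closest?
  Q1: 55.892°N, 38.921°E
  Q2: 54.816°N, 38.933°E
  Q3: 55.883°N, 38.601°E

Q1 at 55.892°N, 38.921°E:
  1: 94.332 km
  2: 65.637 km
  3: 29.576 km
  → nearest: 3 (29.576 km)
Q2 at 54.816°N, 38.933°E:
  1: 36.131 km
  2: 63.866 km
  3: 126.546 km
  → nearest: 1 (36.131 km)
Q3 at 55.883°N, 38.601°E:
  1: 90.743 km
  2: 60.134 km
  3: 10.054 km
  → nearest: 3 (10.054 km)

Q1→3; Q2→1; Q3→3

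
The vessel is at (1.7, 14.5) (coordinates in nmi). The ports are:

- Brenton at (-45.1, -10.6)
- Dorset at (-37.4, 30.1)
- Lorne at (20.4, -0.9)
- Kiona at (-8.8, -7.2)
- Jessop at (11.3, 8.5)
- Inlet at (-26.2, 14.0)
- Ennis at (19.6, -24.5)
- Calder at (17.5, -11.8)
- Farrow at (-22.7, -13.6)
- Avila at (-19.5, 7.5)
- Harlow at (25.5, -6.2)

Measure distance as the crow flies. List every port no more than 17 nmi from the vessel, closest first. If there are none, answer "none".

Distances from (1.7, 14.5):
Brenton: 53.1 nmi
Dorset: 42.1 nmi
Lorne: 24.2 nmi
Kiona: 24.1 nmi
Jessop: 11.3 nmi
Inlet: 27.9 nmi
Ennis: 42.9 nmi
Calder: 30.7 nmi
Farrow: 37.2 nmi
Avila: 22.3 nmi
Harlow: 31.5 nmi
Threshold 17 nmi: Jessop (11.3 nmi) is within range.

Jessop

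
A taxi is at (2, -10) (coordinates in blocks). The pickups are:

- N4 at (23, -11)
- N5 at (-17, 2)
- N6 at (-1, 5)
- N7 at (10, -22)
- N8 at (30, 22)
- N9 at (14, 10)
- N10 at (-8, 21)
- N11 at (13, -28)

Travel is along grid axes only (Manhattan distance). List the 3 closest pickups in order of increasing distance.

Distances from (2, -10):
N4: |21| + |-1| = 21 + 1 = 22 blocks
N5: |-19| + |12| = 19 + 12 = 31 blocks
N6: |-3| + |15| = 3 + 15 = 18 blocks
N7: |8| + |-12| = 8 + 12 = 20 blocks
N8: |28| + |32| = 28 + 32 = 60 blocks
N9: |12| + |20| = 12 + 20 = 32 blocks
N10: |-10| + |31| = 10 + 31 = 41 blocks
N11: |11| + |-18| = 11 + 18 = 29 blocks
Sorted: N6 (18 blocks) < N7 (20 blocks) < N4 (22 blocks) < N11 (29 blocks) < N5 (31 blocks) < …

N6, N7, N4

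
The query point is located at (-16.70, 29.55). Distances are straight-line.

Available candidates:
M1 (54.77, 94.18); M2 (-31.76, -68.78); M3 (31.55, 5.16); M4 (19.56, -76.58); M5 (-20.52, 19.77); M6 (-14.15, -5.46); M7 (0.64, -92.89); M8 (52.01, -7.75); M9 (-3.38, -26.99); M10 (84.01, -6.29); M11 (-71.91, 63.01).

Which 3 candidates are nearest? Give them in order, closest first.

M5, M6, M3

Distances from (-16.70, 29.55):
M1: √((71.47)² + (64.63)²) = √(5107.9609 + 4177.0369) = 96.36
M2: √((-15.06)² + (-98.33)²) = √(226.8036 + 9668.7889) = 99.48
M3: √((48.25)² + (-24.39)²) = √(2328.0625 + 594.8721) = 54.06
M4: √((36.26)² + (-106.13)²) = √(1314.7876 + 11263.5769) = 112.15
M5: √((-3.82)² + (-9.78)²) = √(14.5924 + 95.6484) = 10.50
M6: √((2.55)² + (-35.01)²) = √(6.5025 + 1225.7001) = 35.10
M7: √((17.34)² + (-122.44)²) = √(300.6756 + 14991.5536) = 123.66
M8: √((68.71)² + (-37.30)²) = √(4721.0641 + 1391.2900) = 78.18
M9: √((13.32)² + (-56.54)²) = √(177.4224 + 3196.7716) = 58.09
M10: √((100.71)² + (-35.84)²) = √(10142.5041 + 1284.5056) = 106.90
M11: √((-55.21)² + (33.46)²) = √(3048.1441 + 1119.5716) = 64.56
Sorted: M5 (10.50) < M6 (35.10) < M3 (54.06) < M9 (58.09) < M11 (64.56) < …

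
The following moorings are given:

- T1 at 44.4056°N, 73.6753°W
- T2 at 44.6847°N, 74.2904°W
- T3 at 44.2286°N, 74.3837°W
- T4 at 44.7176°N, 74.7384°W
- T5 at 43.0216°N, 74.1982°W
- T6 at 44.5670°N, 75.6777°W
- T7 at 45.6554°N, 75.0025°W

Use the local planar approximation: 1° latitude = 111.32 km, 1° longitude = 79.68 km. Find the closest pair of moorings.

T2 and T4

Pairwise distances:
T1–T2: √((0.2791·111.32)² + (-0.6151·79.68)²) = √(965.308362 + 2402.094589) = 58.0293 km
T1–T3: √((-0.1770·111.32)² + (-0.7084·79.68)²) = √(388.233429 + 3186.073247) = 59.7855 km
T1–T4: √((0.3120·111.32)² + (-1.0631·79.68)²) = √(1206.300710 + 7175.412736) = 91.5517 km
T1–T5: √((-1.3840·111.32)² + (-0.5229·79.68)²) = √(23736.603513 + 1735.944893) = 159.6012 km
T1–T6: √((0.1614·111.32)² + (-2.0024·79.68)²) = √(322.814814 + 25456.595633) = 160.5597 km
T1–T7: √((1.2498·111.32)² + (-1.3272·79.68)²) = √(19356.526924 + 11183.336606) = 174.7566 km
T2–T3: √((-0.4561·111.32)² + (-0.0933·79.68)²) = √(2577.902809 + 55.266497) = 51.3144 km
T2–T4: √((0.0329·111.32)² + (-0.4480·79.68)²) = √(13.413379 + 1274.250107) = 35.8840 km
T2–T5: √((-1.6631·111.32)² + (0.0922·79.68)²) = √(34275.446616 + 53.971003) = 185.2820 km
T2–T6: √((-0.1177·111.32)² + (-1.3873·79.68)²) = √(171.671942 + 12219.105749) = 111.3139 km
T2–T7: √((0.9707·111.32)² + (-0.7121·79.68)²) = √(11676.601386 + 3219.442125) = 122.0493 km
T3–T4: √((0.4890·111.32)² + (-0.3547·79.68)²) = √(2963.221483 + 798.768680) = 61.3351 km
T3–T5: √((-1.2070·111.32)² + (0.1855·79.68)²) = √(18053.480263 + 218.467319) = 135.1738 km
T3–T6: √((0.3384·111.32)² + (-1.2940·79.68)²) = √(1419.080734 + 10630.830739) = 109.7721 km
T3–T7: √((1.4268·111.32)² + (-0.6188·79.68)²) = √(25227.406002 + 2431.080058) = 166.3084 km
T4–T5: √((-1.6960·111.32)² + (0.5402·79.68)²) = √(35644.956674 + 1852.711557) = 193.6431 km
T4–T6: √((-0.1506·111.32)² + (-0.9393·79.68)²) = √(281.058251 + 5601.538116) = 76.6981 km
T4–T7: √((0.9378·111.32)² + (-0.2641·79.68)²) = √(10898.503102 + 442.828387) = 106.4957 km
T5–T6: √((1.5454·111.32)² + (-1.4795·79.68)²) = √(29595.672383 + 13897.241029) = 208.5495 km
T5–T7: √((2.6338·111.32)² + (-0.8043·79.68)²) = √(85963.082851 + 4107.095376) = 300.1169 km
T6–T7: √((1.0884·111.32)² + (0.6752·79.68)²) = √(14679.912317 + 2894.433114) = 132.5683 km
Closest pair: T2–T4 at 35.8840 km.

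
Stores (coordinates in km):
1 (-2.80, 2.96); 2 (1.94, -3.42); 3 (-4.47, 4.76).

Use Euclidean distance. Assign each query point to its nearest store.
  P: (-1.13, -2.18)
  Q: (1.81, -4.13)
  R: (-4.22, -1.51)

P→2; Q→2; R→1

P at (-1.13, -2.18):
  1: √((-1.67)² + (5.14)²) = √(2.7889 + 26.4196) = 5.40 km
  2: √((3.07)² + (-1.24)²) = √(9.4249 + 1.5376) = 3.31 km
  3: √((-3.34)² + (6.94)²) = √(11.1556 + 48.1636) = 7.70 km
  → nearest: 2 (3.31 km)
Q at (1.81, -4.13):
  1: √((-4.61)² + (7.09)²) = √(21.2521 + 50.2681) = 8.46 km
  2: √((0.13)² + (0.71)²) = √(0.0169 + 0.5041) = 0.72 km
  3: √((-6.28)² + (8.89)²) = √(39.4384 + 79.0321) = 10.88 km
  → nearest: 2 (0.72 km)
R at (-4.22, -1.51):
  1: √((1.42)² + (4.47)²) = √(2.0164 + 19.9809) = 4.69 km
  2: √((6.16)² + (-1.91)²) = √(37.9456 + 3.6481) = 6.45 km
  3: √((-0.25)² + (6.27)²) = √(0.0625 + 39.3129) = 6.27 km
  → nearest: 1 (4.69 km)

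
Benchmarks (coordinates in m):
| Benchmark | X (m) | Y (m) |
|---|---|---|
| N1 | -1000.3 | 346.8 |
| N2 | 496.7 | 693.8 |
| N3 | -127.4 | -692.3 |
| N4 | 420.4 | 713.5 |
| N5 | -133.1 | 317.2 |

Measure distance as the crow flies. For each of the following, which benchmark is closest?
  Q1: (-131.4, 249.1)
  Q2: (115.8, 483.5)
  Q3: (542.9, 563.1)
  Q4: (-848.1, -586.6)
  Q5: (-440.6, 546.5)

Q1 at (-131.4, 249.1):
  N1: √((-868.9)² + (97.7)²) = √(754987.210 + 9545.290) = 874.4 m
  N2: √((628.1)² + (444.7)²) = √(394509.610 + 197758.090) = 769.6 m
  N3: √((4.0)² + (-941.4)²) = √(16.000 + 886233.960) = 941.4 m
  N4: √((551.8)² + (464.4)²) = √(304483.240 + 215667.360) = 721.2 m
  N5: √((-1.7)² + (68.1)²) = √(2.890 + 4637.610) = 68.1 m
  → nearest: N5 (68.1 m)
Q2 at (115.8, 483.5):
  N1: √((-1116.1)² + (-136.7)²) = √(1245679.210 + 18686.890) = 1124.4 m
  N2: √((380.9)² + (210.3)²) = √(145084.810 + 44226.090) = 435.1 m
  N3: √((-243.2)² + (-1175.8)²) = √(59146.240 + 1382505.640) = 1200.7 m
  N4: √((304.6)² + (230.0)²) = √(92781.160 + 52900.000) = 381.7 m
  N5: √((-248.9)² + (-166.3)²) = √(61951.210 + 27655.690) = 299.3 m
  → nearest: N5 (299.3 m)
Q3 at (542.9, 563.1):
  N1: √((-1543.2)² + (-216.3)²) = √(2381466.240 + 46785.690) = 1558.3 m
  N2: √((-46.2)² + (130.7)²) = √(2134.440 + 17082.490) = 138.6 m
  N3: √((-670.3)² + (-1255.4)²) = √(449302.090 + 1576029.160) = 1423.1 m
  N4: √((-122.5)² + (150.4)²) = √(15006.250 + 22620.160) = 194.0 m
  N5: √((-676.0)² + (-245.9)²) = √(456976.000 + 60466.810) = 719.3 m
  → nearest: N2 (138.6 m)
Q4 at (-848.1, -586.6):
  N1: √((-152.2)² + (933.4)²) = √(23164.840 + 871235.560) = 945.7 m
  N2: √((1344.8)² + (1280.4)²) = √(1808487.040 + 1639424.160) = 1856.9 m
  N3: √((720.7)² + (-105.7)²) = √(519408.490 + 11172.490) = 728.4 m
  N4: √((1268.5)² + (1300.1)²) = √(1609092.250 + 1690260.010) = 1816.4 m
  N5: √((715.0)² + (903.8)²) = √(511225.000 + 816854.440) = 1152.4 m
  → nearest: N3 (728.4 m)
Q5 at (-440.6, 546.5):
  N1: √((-559.7)² + (-199.7)²) = √(313264.090 + 39880.090) = 594.3 m
  N2: √((937.3)² + (147.3)²) = √(878531.290 + 21697.290) = 948.8 m
  N3: √((313.2)² + (-1238.8)²) = √(98094.240 + 1534625.440) = 1277.8 m
  N4: √((861.0)² + (167.0)²) = √(741321.000 + 27889.000) = 877.0 m
  N5: √((307.5)² + (-229.3)²) = √(94556.250 + 52578.490) = 383.6 m
  → nearest: N5 (383.6 m)

Q1→N5; Q2→N5; Q3→N2; Q4→N3; Q5→N5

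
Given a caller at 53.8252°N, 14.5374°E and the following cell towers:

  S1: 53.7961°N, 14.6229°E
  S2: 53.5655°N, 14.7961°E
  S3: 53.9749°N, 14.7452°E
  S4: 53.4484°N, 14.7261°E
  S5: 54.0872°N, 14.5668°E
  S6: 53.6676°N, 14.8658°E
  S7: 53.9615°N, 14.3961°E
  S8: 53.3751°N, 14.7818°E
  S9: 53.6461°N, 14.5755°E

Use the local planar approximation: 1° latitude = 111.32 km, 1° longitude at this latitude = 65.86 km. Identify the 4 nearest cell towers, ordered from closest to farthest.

S1, S7, S9, S3

Distances from 53.8252°N, 14.5374°E:
S1: 6.4963 km
S2: 33.5570 km
S3: 21.5640 km
S4: 43.7477 km
S5: 29.2300 km
S6: 27.8493 km
S7: 17.7994 km
S8: 52.6271 km
S9: 20.0947 km
Sorted: S1 (6.4963 km) < S7 (17.7994 km) < S9 (20.0947 km) < S3 (21.5640 km) < S6 (27.8493 km) < S5 (29.2300 km) < …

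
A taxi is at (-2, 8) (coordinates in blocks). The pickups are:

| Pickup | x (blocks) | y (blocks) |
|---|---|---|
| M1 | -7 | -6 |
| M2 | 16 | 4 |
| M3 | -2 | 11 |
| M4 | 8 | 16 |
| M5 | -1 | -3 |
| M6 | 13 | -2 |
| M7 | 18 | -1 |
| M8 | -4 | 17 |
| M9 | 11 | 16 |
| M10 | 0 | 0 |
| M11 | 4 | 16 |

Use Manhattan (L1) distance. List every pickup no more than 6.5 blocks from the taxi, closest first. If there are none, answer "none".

M3

Distances from (-2, 8):
M1: |-5| + |-14| = 5 + 14 = 19 blocks
M2: |18| + |-4| = 18 + 4 = 22 blocks
M3: |0| + |3| = 0 + 3 = 3 blocks
M4: |10| + |8| = 10 + 8 = 18 blocks
M5: |1| + |-11| = 1 + 11 = 12 blocks
M6: |15| + |-10| = 15 + 10 = 25 blocks
M7: |20| + |-9| = 20 + 9 = 29 blocks
M8: |-2| + |9| = 2 + 9 = 11 blocks
M9: |13| + |8| = 13 + 8 = 21 blocks
M10: |2| + |-8| = 2 + 8 = 10 blocks
M11: |6| + |8| = 6 + 8 = 14 blocks
Threshold 6.5 blocks: M3 (3 blocks) is within range.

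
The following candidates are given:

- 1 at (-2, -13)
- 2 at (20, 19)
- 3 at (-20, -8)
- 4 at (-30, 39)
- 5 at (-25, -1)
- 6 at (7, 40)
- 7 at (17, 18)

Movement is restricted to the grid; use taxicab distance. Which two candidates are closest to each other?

Pairwise distances:
2–7: 4
3–5: 12
1–3: 23
6–7: 32
2–6: 34
1–5: 35
4–6: 38
4–5: 45
1–7: 50
1–2: 54
3–4: 57
5–7: 61
1–6: 62
3–7: 63
2–5: 65
2–3: 67
4–7: 68
2–4: 70
5–6: 73
3–6: 75
1–4: 80
Closest pair: 2–7 at 4.

2 and 7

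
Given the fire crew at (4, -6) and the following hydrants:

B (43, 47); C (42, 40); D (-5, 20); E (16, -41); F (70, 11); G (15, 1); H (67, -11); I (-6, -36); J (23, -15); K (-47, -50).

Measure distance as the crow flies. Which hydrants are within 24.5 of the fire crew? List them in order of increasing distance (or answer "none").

Distances from (4, -6):
B: 65.8
C: 59.7
D: 27.5
E: 37.0
F: 68.2
G: 13.0
H: 63.2
I: 31.6
J: 21.0
K: 67.4
Threshold 24.5: G (13.0), J (21.0) are within range.

G, J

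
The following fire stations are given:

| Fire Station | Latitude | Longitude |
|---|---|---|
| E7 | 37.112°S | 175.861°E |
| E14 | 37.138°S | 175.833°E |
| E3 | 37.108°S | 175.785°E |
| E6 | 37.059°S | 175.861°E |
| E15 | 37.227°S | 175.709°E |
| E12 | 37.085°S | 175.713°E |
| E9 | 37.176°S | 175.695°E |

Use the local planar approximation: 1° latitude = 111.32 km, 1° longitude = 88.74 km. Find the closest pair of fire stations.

E7 and E14

Pairwise distances:
E7–E14: 3.815 km
E14–E3: 5.413 km
E15–E9: 5.812 km
E7–E6: 5.900 km
E7–E3: 6.759 km
E3–E12: 6.883 km
E3–E6: 8.674 km
E14–E6: 9.139 km
E12–E9: 10.255 km
E3–E9: 11.004 km
E14–E12: 12.174 km
E14–E9: 12.956 km
E6–E12: 13.449 km
E7–E12: 13.473 km
E14–E15: 14.807 km
E3–E15: 14.865 km
E15–E12: 15.811 km
E7–E9: 16.363 km
E7–E15: 18.596 km
E6–E9: 19.663 km
E6–E15: 23.059 km
Closest pair: E7–E14 at 3.815 km.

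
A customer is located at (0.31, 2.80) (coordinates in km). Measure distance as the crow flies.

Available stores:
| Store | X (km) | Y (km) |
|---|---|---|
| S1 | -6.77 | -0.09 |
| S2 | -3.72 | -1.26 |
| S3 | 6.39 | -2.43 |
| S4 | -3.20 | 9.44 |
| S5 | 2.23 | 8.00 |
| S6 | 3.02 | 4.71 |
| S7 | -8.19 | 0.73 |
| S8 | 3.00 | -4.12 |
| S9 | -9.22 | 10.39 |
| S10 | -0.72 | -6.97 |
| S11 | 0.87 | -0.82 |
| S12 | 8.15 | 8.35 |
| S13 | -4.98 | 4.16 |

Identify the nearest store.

S6

Distances from (0.31, 2.80):
S1: 7.65 km
S2: 5.72 km
S3: 8.02 km
S4: 7.51 km
S5: 5.54 km
S6: 3.32 km
S7: 8.75 km
S8: 7.42 km
S9: 12.18 km
S10: 9.82 km
S11: 3.66 km
S12: 9.61 km
S13: 5.46 km
Minimum: S6 at 3.32 km.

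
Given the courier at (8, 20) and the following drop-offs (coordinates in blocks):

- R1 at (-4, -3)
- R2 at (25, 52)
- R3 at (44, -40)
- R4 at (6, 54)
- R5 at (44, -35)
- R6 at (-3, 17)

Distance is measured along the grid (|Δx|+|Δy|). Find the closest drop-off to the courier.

Distances from (8, 20):
R1: |-12| + |-23| = 12 + 23 = 35 blocks
R2: |17| + |32| = 17 + 32 = 49 blocks
R3: |36| + |-60| = 36 + 60 = 96 blocks
R4: |-2| + |34| = 2 + 34 = 36 blocks
R5: |36| + |-55| = 36 + 55 = 91 blocks
R6: |-11| + |-3| = 11 + 3 = 14 blocks
Minimum: R6 at 14 blocks.

R6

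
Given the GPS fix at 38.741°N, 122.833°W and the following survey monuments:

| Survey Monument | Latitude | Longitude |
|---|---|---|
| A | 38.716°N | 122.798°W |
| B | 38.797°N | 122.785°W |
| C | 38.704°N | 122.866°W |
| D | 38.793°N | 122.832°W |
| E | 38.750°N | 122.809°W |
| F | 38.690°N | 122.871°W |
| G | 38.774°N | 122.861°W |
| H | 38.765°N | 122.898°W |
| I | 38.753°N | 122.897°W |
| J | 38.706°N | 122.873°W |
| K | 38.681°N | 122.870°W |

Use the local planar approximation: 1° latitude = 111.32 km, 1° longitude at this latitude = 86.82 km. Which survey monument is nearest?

E

Distances from 38.741°N, 122.833°W:
A: √((-0.025·111.32)² + (0.035·86.82)²) = √(7.74509 + 9.23370) = 4.121 km
B: √((0.056·111.32)² + (0.048·86.82)²) = √(38.86176 + 17.36689) = 7.499 km
C: √((-0.037·111.32)² + (-0.033·86.82)²) = √(16.96484 + 8.20857) = 5.017 km
D: √((0.052·111.32)² + (0.001·86.82)²) = √(33.50835 + 0.00754) = 5.789 km
E: √((0.009·111.32)² + (0.024·86.82)²) = √(1.00376 + 4.34172) = 2.312 km
F: √((-0.051·111.32)² + (-0.038·86.82)²) = √(32.23196 + 10.88446) = 6.566 km
G: √((0.033·111.32)² + (-0.028·86.82)²) = √(13.49504 + 5.90957) = 4.405 km
H: √((0.024·111.32)² + (-0.065·86.82)²) = √(7.13787 + 31.84683) = 6.244 km
I: √((0.012·111.32)² + (-0.064·86.82)²) = √(1.78447 + 30.87447) = 5.715 km
J: √((-0.035·111.32)² + (-0.040·86.82)²) = √(15.18037 + 12.06034) = 5.219 km
K: √((-0.060·111.32)² + (-0.037·86.82)²) = √(44.61171 + 10.31913) = 7.412 km
Minimum: E at 2.312 km.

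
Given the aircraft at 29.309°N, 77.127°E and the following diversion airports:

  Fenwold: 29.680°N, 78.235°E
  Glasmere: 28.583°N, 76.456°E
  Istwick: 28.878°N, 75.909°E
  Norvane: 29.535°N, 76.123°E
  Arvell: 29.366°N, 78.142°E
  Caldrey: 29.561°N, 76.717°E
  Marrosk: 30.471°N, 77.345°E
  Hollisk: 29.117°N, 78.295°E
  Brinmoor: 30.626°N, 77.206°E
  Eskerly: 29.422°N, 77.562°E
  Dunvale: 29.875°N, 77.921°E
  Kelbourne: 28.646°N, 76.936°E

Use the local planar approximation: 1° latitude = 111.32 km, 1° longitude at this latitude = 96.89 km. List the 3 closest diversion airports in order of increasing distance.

Eskerly, Caldrey, Kelbourne

Distances from 29.309°N, 77.127°E:
Fenwold: 115.024 km
Glasmere: 103.722 km
Istwick: 127.392 km
Norvane: 100.478 km
Arvell: 98.548 km
Caldrey: 48.631 km
Marrosk: 131.067 km
Hollisk: 115.168 km
Brinmoor: 146.808 km
Eskerly: 43.984 km
Dunvale: 99.440 km
Kelbourne: 76.090 km
Sorted: Eskerly (43.984 km) < Caldrey (48.631 km) < Kelbourne (76.090 km) < Arvell (98.548 km) < Dunvale (99.440 km) < …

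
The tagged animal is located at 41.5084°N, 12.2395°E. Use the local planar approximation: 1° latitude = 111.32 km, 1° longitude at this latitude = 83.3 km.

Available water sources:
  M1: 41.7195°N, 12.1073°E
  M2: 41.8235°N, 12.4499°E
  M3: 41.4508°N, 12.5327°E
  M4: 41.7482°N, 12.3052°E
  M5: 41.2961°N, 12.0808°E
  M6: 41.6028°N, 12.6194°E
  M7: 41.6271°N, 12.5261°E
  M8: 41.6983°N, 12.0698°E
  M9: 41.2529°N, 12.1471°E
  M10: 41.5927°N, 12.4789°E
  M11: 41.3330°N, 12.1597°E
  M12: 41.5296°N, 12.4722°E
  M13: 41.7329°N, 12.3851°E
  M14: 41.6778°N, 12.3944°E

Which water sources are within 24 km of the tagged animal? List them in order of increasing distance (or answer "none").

M12, M11, M10, M14

Distances from 41.5084°N, 12.2395°E:
M1: 25.9519 km
M2: 39.2118 km
M3: 25.2512 km
M4: 27.2498 km
M5: 27.0793 km
M6: 33.3449 km
M7: 27.2866 km
M8: 25.4305 km
M9: 29.4653 km
M10: 22.0397 km
M11: 20.6260 km
M12: 19.5270 km
M13: 27.7789 km
M14: 22.8495 km
Threshold 24 km: M12 (19.5270 km), M11 (20.6260 km), M10 (22.0397 km), M14 (22.8495 km) are within range.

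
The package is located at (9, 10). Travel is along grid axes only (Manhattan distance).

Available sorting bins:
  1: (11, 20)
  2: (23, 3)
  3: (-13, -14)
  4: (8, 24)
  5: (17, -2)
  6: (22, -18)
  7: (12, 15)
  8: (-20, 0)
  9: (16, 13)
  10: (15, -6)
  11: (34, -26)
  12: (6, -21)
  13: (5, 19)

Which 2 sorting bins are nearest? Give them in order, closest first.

7, 9

Distances from (9, 10):
1: |2| + |10| = 2 + 10 = 12
2: |14| + |-7| = 14 + 7 = 21
3: |-22| + |-24| = 22 + 24 = 46
4: |-1| + |14| = 1 + 14 = 15
5: |8| + |-12| = 8 + 12 = 20
6: |13| + |-28| = 13 + 28 = 41
7: |3| + |5| = 3 + 5 = 8
8: |-29| + |-10| = 29 + 10 = 39
9: |7| + |3| = 7 + 3 = 10
10: |6| + |-16| = 6 + 16 = 22
11: |25| + |-36| = 25 + 36 = 61
12: |-3| + |-31| = 3 + 31 = 34
13: |-4| + |9| = 4 + 9 = 13
Sorted: 7 (8) < 9 (10) < 1 (12) < 13 (13) < …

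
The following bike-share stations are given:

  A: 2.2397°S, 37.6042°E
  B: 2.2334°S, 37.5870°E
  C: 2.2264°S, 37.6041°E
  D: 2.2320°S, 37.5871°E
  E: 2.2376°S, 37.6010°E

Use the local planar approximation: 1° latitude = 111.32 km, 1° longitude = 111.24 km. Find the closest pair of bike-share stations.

B and D

Pairwise distances:
B–D: 0.1562 km
A–E: 0.4259 km
C–E: 1.2936 km
A–C: 1.4806 km
B–E: 1.6260 km
D–E: 1.6672 km
C–D: 1.9912 km
A–B: 2.0378 km
B–C: 2.0556 km
A–D: 2.0864 km
Closest pair: B–D at 0.1562 km.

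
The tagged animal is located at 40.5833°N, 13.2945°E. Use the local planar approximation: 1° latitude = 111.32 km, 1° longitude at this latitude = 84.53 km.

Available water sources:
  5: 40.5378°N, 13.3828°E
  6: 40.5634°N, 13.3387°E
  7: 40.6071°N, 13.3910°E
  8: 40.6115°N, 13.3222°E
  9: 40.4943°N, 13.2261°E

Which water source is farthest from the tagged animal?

Distances from 40.5833°N, 13.2945°E:
5: 9.0203 km
6: 4.3436 km
7: 8.5766 km
8: 3.9163 km
9: 11.4712 km
Maximum: 9 at 11.4712 km.

9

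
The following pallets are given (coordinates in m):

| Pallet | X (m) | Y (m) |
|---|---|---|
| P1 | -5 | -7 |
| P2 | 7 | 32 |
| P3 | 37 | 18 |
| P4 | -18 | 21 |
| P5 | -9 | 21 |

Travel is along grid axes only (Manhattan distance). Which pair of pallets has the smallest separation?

P4 and P5

Pairwise distances:
P4–P5: 9 m
P2–P5: 27 m
P1–P5: 32 m
P2–P4: 36 m
P1–P4: 41 m
P2–P3: 44 m
P3–P5: 49 m
P1–P2: 51 m
P3–P4: 58 m
P1–P3: 67 m
Closest pair: P4–P5 at 9 m.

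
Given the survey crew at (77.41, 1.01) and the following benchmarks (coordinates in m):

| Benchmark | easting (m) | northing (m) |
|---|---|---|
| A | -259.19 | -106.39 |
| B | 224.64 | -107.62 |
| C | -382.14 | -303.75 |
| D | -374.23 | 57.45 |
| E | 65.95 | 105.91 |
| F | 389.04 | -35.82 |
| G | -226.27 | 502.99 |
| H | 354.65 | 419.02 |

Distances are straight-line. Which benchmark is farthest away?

Distances from (77.41, 1.01):
A: 353.32 m
B: 182.97 m
C: 551.42 m
D: 455.15 m
E: 105.52 m
F: 313.80 m
G: 586.69 m
H: 501.59 m
Maximum: G at 586.69 m.

G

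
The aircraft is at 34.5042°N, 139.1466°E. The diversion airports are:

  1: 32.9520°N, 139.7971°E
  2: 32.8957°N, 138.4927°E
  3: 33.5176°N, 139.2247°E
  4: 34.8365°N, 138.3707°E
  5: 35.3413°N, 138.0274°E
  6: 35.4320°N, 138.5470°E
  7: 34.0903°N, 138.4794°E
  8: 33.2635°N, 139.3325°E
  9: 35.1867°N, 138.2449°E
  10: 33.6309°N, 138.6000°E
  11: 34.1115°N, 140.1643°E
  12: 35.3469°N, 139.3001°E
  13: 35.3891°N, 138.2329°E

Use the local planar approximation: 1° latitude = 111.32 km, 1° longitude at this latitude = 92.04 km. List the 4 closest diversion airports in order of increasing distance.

Distances from 34.5042°N, 139.1466°E:
1: 182.8698 km
2: 188.9023 km
3: 110.0633 km
4: 80.4258 km
5: 138.9062 km
6: 117.1023 km
7: 76.7725 km
8: 139.1705 km
9: 112.5171 km
10: 109.4619 km
11: 103.3680 km
12: 94.8673 km
13: 129.5220 km
Sorted: 7 (76.7725 km) < 4 (80.4258 km) < 12 (94.8673 km) < 11 (103.3680 km) < 10 (109.4619 km) < 3 (110.0633 km) < …

7, 4, 12, 11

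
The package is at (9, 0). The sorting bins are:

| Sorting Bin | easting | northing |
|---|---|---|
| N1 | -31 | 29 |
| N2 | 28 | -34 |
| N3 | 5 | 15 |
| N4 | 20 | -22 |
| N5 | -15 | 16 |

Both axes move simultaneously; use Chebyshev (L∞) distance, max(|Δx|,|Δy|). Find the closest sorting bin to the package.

Distances from (9, 0):
N1: max(|-40|, |29|) = 40
N2: max(|19|, |-34|) = 34
N3: max(|-4|, |15|) = 15
N4: max(|11|, |-22|) = 22
N5: max(|-24|, |16|) = 24
Minimum: N3 at 15.

N3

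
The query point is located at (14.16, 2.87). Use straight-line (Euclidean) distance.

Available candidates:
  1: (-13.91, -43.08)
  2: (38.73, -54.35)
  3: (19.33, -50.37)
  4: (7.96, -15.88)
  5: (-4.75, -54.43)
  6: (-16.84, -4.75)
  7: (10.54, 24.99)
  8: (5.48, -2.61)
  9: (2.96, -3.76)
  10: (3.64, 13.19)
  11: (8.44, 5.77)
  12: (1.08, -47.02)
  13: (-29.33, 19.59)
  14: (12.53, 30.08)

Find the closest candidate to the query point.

Distances from (14.16, 2.87):
1: √((-28.07)² + (-45.95)²) = √(787.9249 + 2111.4025) = 53.85
2: √((24.57)² + (-57.22)²) = √(603.6849 + 3274.1284) = 62.27
3: √((5.17)² + (-53.24)²) = √(26.7289 + 2834.4976) = 53.49
4: √((-6.20)² + (-18.75)²) = √(38.4400 + 351.5625) = 19.75
5: √((-18.91)² + (-57.30)²) = √(357.5881 + 3283.2900) = 60.34
6: √((-31.00)² + (-7.62)²) = √(961.0000 + 58.0644) = 31.92
7: √((-3.62)² + (22.12)²) = √(13.1044 + 489.2944) = 22.41
8: √((-8.68)² + (-5.48)²) = √(75.3424 + 30.0304) = 10.27
9: √((-11.20)² + (-6.63)²) = √(125.4400 + 43.9569) = 13.02
10: √((-10.52)² + (10.32)²) = √(110.6704 + 106.5024) = 14.74
11: √((-5.72)² + (2.90)²) = √(32.7184 + 8.4100) = 6.41
12: √((-13.08)² + (-49.89)²) = √(171.0864 + 2489.0121) = 51.58
13: √((-43.49)² + (16.72)²) = √(1891.3801 + 279.5584) = 46.59
14: √((-1.63)² + (27.21)²) = √(2.6569 + 740.3841) = 27.26
Minimum: 11 at 6.41.

11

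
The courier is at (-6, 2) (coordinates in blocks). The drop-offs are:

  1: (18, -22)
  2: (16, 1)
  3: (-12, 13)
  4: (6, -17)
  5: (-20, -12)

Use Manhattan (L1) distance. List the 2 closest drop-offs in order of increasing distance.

3, 2

Distances from (-6, 2):
1: |24| + |-24| = 24 + 24 = 48 blocks
2: |22| + |-1| = 22 + 1 = 23 blocks
3: |-6| + |11| = 6 + 11 = 17 blocks
4: |12| + |-19| = 12 + 19 = 31 blocks
5: |-14| + |-14| = 14 + 14 = 28 blocks
Sorted: 3 (17 blocks) < 2 (23 blocks) < 5 (28 blocks) < 4 (31 blocks) < …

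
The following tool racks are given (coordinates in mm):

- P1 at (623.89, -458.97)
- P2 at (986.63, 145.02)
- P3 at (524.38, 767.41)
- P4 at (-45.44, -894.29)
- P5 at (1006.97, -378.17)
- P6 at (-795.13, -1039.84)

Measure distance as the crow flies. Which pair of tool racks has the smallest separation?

Pairwise distances:
P1–P2: √((362.74)² + (603.99)²) = √(131580.3076 + 364803.9201) = 704.55 mm
P1–P3: √((-99.51)² + (1226.38)²) = √(9902.2401 + 1504007.9044) = 1230.41 mm
P1–P4: √((-669.33)² + (-435.32)²) = √(448002.6489 + 189503.5024) = 798.44 mm
P1–P5: √((383.08)² + (80.80)²) = √(146750.2864 + 6528.6400) = 391.51 mm
P1–P6: √((-1419.02)² + (-580.87)²) = √(2013617.7604 + 337409.9569) = 1533.31 mm
P2–P3: √((-462.25)² + (622.39)²) = √(213675.0625 + 387369.3121) = 775.27 mm
P2–P4: √((-1032.07)² + (-1039.31)²) = √(1065168.4849 + 1080165.2761) = 1464.70 mm
P2–P5: √((20.34)² + (-523.19)²) = √(413.7156 + 273727.7761) = 523.59 mm
P2–P6: √((-1781.76)² + (-1184.86)²) = √(3174668.6976 + 1403893.2196) = 2139.76 mm
P3–P4: √((-569.82)² + (-1661.70)²) = √(324694.8324 + 2761246.8900) = 1756.68 mm
P3–P5: √((482.59)² + (-1145.58)²) = √(232893.1081 + 1312353.5364) = 1243.08 mm
P3–P6: √((-1319.51)² + (-1807.25)²) = √(1741106.6401 + 3266152.5625) = 2237.69 mm
P4–P5: √((1052.41)² + (516.12)²) = √(1107566.8081 + 266379.8544) = 1172.15 mm
P4–P6: √((-749.69)² + (-145.55)²) = √(562035.0961 + 21184.8025) = 763.69 mm
P5–P6: √((-1802.10)² + (-661.67)²) = √(3247564.4100 + 437807.1889) = 1919.73 mm
Closest pair: P1–P5 at 391.51 mm.

P1 and P5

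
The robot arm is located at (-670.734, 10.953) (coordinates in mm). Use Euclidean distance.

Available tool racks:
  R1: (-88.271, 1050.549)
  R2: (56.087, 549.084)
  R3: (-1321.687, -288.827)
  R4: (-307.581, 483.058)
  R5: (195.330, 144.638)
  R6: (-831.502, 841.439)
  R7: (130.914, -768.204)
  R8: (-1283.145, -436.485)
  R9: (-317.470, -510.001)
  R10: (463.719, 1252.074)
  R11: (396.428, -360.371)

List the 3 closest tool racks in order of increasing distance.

Distances from (-670.734, 10.953):
R1: √((582.463)² + (1039.596)²) = √(339263.14637 + 1080759.84322) = 1191.647 mm
R2: √((726.821)² + (538.131)²) = √(528268.76604 + 289584.97316) = 904.353 mm
R3: √((-650.953)² + (-299.780)²) = √(423739.80821 + 89868.04840) = 716.664 mm
R4: √((363.153)² + (472.105)²) = √(131880.10141 + 222883.13103) = 595.620 mm
R5: √((866.064)² + (133.685)²) = √(750066.85210 + 17871.67922) = 876.321 mm
R6: √((-160.768)² + (830.486)²) = √(25846.34982 + 689706.99620) = 845.904 mm
R7: √((801.648)² + (-779.157)²) = √(642639.51590 + 607085.63065) = 1117.911 mm
R8: √((-612.411)² + (-447.438)²) = √(375047.23292 + 200200.76384) = 758.451 mm
R9: √((353.264)² + (-520.954)²) = √(124795.45370 + 271393.07012) = 629.435 mm
R10: √((1134.453)² + (1241.121)²) = √(1286983.60921 + 1540381.33664) = 1681.477 mm
R11: √((1067.162)² + (-371.324)²) = √(1138834.73424 + 137881.51298) = 1129.919 mm
Sorted: R4 (595.620 mm) < R9 (629.435 mm) < R3 (716.664 mm) < R8 (758.451 mm) < R6 (845.904 mm) < …

R4, R9, R3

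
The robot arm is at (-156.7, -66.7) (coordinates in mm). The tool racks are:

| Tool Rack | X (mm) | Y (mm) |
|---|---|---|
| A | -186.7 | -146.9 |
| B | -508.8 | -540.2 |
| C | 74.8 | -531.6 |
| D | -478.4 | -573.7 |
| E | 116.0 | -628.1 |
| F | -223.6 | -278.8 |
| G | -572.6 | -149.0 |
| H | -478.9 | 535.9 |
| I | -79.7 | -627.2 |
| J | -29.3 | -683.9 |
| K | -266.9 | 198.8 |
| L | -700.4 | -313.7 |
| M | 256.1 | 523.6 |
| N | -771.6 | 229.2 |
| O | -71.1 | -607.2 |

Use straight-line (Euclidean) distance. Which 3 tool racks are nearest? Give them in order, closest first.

A, F, K

Distances from (-156.7, -66.7):
A: 85.6 mm
B: 590.1 mm
C: 519.3 mm
D: 600.4 mm
E: 624.1 mm
F: 222.4 mm
G: 424.0 mm
H: 683.3 mm
I: 565.8 mm
J: 630.2 mm
K: 287.5 mm
L: 597.2 mm
M: 720.3 mm
N: 682.4 mm
O: 547.2 mm
Sorted: A (85.6 mm) < F (222.4 mm) < K (287.5 mm) < G (424.0 mm) < C (519.3 mm) < …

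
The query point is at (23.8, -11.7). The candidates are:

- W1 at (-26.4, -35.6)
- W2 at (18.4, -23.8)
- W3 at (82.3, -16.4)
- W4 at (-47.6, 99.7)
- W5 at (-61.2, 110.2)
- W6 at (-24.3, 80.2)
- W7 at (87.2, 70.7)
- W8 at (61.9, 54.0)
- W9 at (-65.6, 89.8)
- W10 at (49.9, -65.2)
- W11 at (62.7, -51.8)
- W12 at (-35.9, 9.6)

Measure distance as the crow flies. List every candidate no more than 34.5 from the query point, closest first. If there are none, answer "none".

Distances from (23.8, -11.7):
W1: √((-50.2)² + (-23.9)²) = √(2520.040 + 571.210) = 55.6
W2: √((-5.4)² + (-12.1)²) = √(29.160 + 146.410) = 13.3
W3: √((58.5)² + (-4.7)²) = √(3422.250 + 22.090) = 58.7
W4: √((-71.4)² + (111.4)²) = √(5097.960 + 12409.960) = 132.3
W5: √((-85.0)² + (121.9)²) = √(7225.000 + 14859.610) = 148.6
W6: √((-48.1)² + (91.9)²) = √(2313.610 + 8445.610) = 103.7
W7: √((63.4)² + (82.4)²) = √(4019.560 + 6789.760) = 104.0
W8: √((38.1)² + (65.7)²) = √(1451.610 + 4316.490) = 75.9
W9: √((-89.4)² + (101.5)²) = √(7992.360 + 10302.250) = 135.3
W10: √((26.1)² + (-53.5)²) = √(681.210 + 2862.250) = 59.5
W11: √((38.9)² + (-40.1)²) = √(1513.210 + 1608.010) = 55.9
W12: √((-59.7)² + (21.3)²) = √(3564.090 + 453.690) = 63.4
Threshold 34.5: W2 (13.3) is within range.

W2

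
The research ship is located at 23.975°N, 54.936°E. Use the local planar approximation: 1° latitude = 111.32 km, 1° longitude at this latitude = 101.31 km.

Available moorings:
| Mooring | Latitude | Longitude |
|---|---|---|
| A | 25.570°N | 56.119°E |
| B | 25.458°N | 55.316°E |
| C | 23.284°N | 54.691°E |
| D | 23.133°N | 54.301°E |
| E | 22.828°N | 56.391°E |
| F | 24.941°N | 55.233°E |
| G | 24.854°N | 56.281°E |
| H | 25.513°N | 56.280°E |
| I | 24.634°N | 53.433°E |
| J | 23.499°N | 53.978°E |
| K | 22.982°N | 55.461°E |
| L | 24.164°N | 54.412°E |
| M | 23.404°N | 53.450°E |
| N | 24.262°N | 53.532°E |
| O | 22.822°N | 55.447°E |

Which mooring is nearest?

L

Distances from 23.975°N, 54.936°E:
A: √((1.595·111.32)² + (1.183·101.31)²) = √(31525.92007 + 14363.95778) = 214.219 km
B: √((1.483·111.32)² + (0.380·101.31)²) = √(27253.90247 + 1482.08060) = 169.517 km
C: √((-0.691·111.32)² + (-0.245·101.31)²) = √(5917.01255 + 616.07956) = 80.828 km
D: √((-0.842·111.32)² + (-0.635·101.31)²) = √(8785.58284 + 4138.58692) = 113.685 km
E: √((-1.147·111.32)² + (1.455·101.31)²) = √(16303.21407 + 21728.54358) = 195.017 km
F: √((0.966·111.32)² + (0.297·101.31)²) = √(11563.80203 + 905.35213) = 111.665 km
G: √((0.879·111.32)² + (1.345·101.31)²) = √(9574.67730 + 18567.31902) = 167.756 km
H: √((1.538·111.32)² + (1.344·101.31)²) = √(29312.91889 + 18539.71989) = 218.752 km
I: √((0.659·111.32)² + (-1.503·101.31)²) = √(5381.67199 + 23185.82704) = 169.019 km
J: √((-0.476·111.32)² + (-0.958·101.31)²) = √(2807.76206 + 9419.66914) = 110.578 km
K: √((-0.993·111.32)² + (0.525·101.31)²) = √(12219.25962 + 2828.93675) = 122.671 km
L: √((0.189·111.32)² + (-0.524·101.31)²) = √(442.65972 + 2818.17011) = 57.104 km
M: √((-0.571·111.32)² + (-1.486·101.31)²) = √(4040.34650 + 22664.29684) = 163.416 km
N: √((0.287·111.32)² + (-1.404·101.31)²) = √(1020.72838 + 20232.00140) = 145.783 km
O: √((-1.153·111.32)² + (0.511·101.31)²) = √(16474.22564 + 2680.07181) = 138.399 km
Minimum: L at 57.104 km.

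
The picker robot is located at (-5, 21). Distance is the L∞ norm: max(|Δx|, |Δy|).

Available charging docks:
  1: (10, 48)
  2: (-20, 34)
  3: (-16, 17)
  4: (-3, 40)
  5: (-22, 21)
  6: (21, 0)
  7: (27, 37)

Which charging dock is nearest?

Distances from (-5, 21):
1: 27
2: 15
3: 11
4: 19
5: 17
6: 26
7: 32
Minimum: 3 at 11.

3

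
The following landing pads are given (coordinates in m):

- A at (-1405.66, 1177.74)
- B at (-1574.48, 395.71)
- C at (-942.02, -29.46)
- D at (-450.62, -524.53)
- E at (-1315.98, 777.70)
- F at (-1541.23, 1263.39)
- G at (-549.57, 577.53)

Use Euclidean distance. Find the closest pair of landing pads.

Pairwise distances:
A–B: 800.04 m
A–C: 1293.17 m
A–D: 1951.88 m
A–E: 409.97 m
A–F: 160.36 m
A–G: 1045.53 m
B–C: 762.09 m
B–D: 1452.55 m
B–E: 461.24 m
B–F: 868.32 m
B–G: 1040.91 m
C–D: 697.54 m
C–E: 889.58 m
C–F: 1424.96 m
C–G: 722.81 m
D–E: 1563.54 m
D–F: 2094.30 m
D–G: 1106.49 m
E–F: 535.38 m
E–G: 792.12 m
F–G: 1205.73 m
Closest pair: A–F at 160.36 m.

A and F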